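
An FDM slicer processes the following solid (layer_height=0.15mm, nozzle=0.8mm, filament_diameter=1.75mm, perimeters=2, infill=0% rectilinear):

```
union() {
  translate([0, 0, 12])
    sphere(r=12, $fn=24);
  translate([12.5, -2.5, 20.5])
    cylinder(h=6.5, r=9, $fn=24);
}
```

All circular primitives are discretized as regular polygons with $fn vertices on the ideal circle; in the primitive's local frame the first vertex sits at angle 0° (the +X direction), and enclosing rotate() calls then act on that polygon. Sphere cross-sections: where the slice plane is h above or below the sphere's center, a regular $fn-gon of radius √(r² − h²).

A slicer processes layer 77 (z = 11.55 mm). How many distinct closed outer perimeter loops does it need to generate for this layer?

1

At z = 11.55 mm: the sphere: section is a regular 24-gon, circumradius = √(r²−h²) = √(12²−0.45²) = 11.992; the cylinder at (12.5, -2.5) does not reach this height (z outside [20.5, 27]); Taking the union: only the r=12 sphere is present, so the union is just that shape — 1 connected region. The result has 1 disconnected region.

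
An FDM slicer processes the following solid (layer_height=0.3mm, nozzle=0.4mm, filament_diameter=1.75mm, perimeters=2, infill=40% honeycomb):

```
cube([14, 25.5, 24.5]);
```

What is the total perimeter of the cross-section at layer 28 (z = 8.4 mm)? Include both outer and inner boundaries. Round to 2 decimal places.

At z = 8.4 mm: the cube is present — its section is the full 14×25.5 rectangle (perimeter 79.00 mm). Overall, the cross-section is a single solid region. Total boundary length (outer) = 79.00 mm.

79.00 mm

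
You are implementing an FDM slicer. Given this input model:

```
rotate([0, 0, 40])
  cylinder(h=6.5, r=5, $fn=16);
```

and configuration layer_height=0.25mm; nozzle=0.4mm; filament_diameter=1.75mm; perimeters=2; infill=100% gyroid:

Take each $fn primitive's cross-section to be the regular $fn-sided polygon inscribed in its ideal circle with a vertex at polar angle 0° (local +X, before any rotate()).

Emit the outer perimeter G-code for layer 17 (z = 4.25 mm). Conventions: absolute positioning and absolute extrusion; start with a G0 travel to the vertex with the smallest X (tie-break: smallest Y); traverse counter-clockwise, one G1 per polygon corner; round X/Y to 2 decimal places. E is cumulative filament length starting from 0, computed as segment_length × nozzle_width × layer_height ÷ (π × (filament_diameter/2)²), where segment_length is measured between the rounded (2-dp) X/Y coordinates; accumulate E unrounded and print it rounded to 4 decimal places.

At z = 4.25 mm: the r=5 cylinder contributes a regular 16-gon of circumradius 5; (whole slice rotated 40° about Z — lengths, areas and connectivity unchanged). The outline is a single polygon with 16 vertices. Extrusion per mm of travel: 0.4 × 0.25 / (π × 0.875²) = 0.041575. Accumulating E over each segment gives final E = 1.2979.

G0 X-4.98 Y0.44 Z4.25
G1 X-4.77 Y-1.50 E0.0811
G1 X-3.83 Y-3.21 E0.1623
G1 X-2.31 Y-4.44 E0.2435
G1 X-0.44 Y-4.98 E0.3245
G1 X1.50 Y-4.77 E0.4056
G1 X3.21 Y-3.83 E0.4867
G1 X4.44 Y-2.31 E0.5680
G1 X4.98 Y-0.44 E0.6489
G1 X4.77 Y1.50 E0.7301
G1 X3.83 Y3.21 E0.8112
G1 X2.31 Y4.44 E0.8925
G1 X0.44 Y4.98 E0.9734
G1 X-1.50 Y4.77 E1.0545
G1 X-3.21 Y3.83 E1.1357
G1 X-4.44 Y2.31 E1.2170
G1 X-4.98 Y0.44 E1.2979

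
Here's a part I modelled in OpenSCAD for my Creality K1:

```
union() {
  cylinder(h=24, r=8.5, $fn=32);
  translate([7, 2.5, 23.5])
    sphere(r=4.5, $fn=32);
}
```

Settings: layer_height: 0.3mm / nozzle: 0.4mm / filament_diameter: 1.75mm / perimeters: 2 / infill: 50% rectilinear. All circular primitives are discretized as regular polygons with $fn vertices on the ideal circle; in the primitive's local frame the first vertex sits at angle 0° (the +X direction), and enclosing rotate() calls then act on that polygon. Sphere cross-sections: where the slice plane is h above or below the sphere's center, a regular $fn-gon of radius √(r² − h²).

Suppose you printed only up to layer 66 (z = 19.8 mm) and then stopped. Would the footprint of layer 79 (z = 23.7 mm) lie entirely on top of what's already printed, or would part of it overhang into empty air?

part overhangs

Compare the two slices. At z = 19.8: the cylinder: section is a regular 32-gon, circumradius r=8.5 (area = (32/2)·8.500²·sin(360°/32) = 225.52 mm²); the r=4.5 sphere at (7, 2.5) contributes a regular 32-gon of circumradius √(4.5²−3.7²) = 2.561 (area = (32/2)·2.561²·sin(360°/32) = 20.48 mm²); Merging all regions: the regions partially overlap — summed areas 246.00 mm² minus the doubly-counted overlap 14.85 mm² gives 231.16 mm² — area = 231.16 mm². At z = 23.7: the r=8.5 cylinder contributes a regular 32-gon of circumradius 8.5 (area = (32/2)·8.500²·sin(360°/32) = 225.52 mm²); the r=4.5 sphere at (7, 2.5) contributes a regular 32-gon of circumradius √(4.5²−0.2²) = 4.496 (area = (32/2)·4.496²·sin(360°/32) = 63.08 mm²); Taking the union: the regions partially overlap — summed areas 288.61 mm² minus the doubly-counted overlap 37.16 mm² gives 251.45 mm² — area = 251.45 mm². Checking containment: at z = 23.7 the cross-section extends beyond the z = 19.8 cross-section by about 20.30 mm².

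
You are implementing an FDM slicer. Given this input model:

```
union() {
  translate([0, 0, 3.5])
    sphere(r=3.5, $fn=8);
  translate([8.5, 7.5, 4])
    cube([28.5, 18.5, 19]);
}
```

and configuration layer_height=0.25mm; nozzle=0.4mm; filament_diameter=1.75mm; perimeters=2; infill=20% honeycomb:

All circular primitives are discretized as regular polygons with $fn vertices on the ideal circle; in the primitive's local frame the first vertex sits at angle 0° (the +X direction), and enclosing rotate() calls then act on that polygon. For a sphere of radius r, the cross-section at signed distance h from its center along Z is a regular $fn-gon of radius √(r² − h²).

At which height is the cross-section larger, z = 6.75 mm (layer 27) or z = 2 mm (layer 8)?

Layer 27 (z = 6.75): the sphere: section is a regular 8-gon, circumradius = √(r²−h²) = √(3.5²−3.25²) = 1.299 (area = (8/2)·1.299²·sin(360°/8) = 4.77 mm²); the cube at (8.5, 7.5) (footprint 28.5×18.5) is included at this height (area 527.25 mm²); Combining (union): the 2 present regions are separate (no shared area or edge), so areas and boundary lengths simply add and each stays a separate island — area = 532.02 mm². So its area = 532.02 mm². Layer 8 (z = 2): the r=3.5 sphere slices to a regular 8-gon of circumradius 3.162 (√(r²−h²) with h=1.5 from center) (area = (8/2)·3.162²·sin(360°/8) = 28.28 mm²); the cube at (8.5, 7.5) is not intersected at this z (z outside [4, 23]); Taking the union: only the r=3.5 sphere is present, so the union is just that shape — area = 28.28 mm². So its area = 28.28 mm². Layer 27 is larger (532.02 vs 28.28 mm²).

layer 27 (z = 6.75 mm)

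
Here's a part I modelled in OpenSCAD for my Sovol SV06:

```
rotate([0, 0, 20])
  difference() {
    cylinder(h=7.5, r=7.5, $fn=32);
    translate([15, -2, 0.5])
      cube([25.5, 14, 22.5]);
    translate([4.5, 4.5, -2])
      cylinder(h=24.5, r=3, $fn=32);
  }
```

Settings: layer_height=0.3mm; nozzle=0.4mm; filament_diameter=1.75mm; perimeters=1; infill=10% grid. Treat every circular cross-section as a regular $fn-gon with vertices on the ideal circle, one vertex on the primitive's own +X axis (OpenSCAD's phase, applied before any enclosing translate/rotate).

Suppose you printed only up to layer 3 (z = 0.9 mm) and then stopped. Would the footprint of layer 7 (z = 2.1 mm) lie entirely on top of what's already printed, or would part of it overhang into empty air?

Compare the two slices. At z = 0.9: the r=7.5 cylinder contributes a regular 32-gon of circumradius 7.5 (area = (32/2)·7.500²·sin(360°/32) = 175.58 mm²); the cube at (15, -2) is present — its section is the full 25.5×14 rectangle (area 357.00 mm²); the cylinder at (4.5, 4.5): section is a regular 32-gon, circumradius r=3 (area = (32/2)·3.000²·sin(360°/32) = 28.09 mm²); After the difference (first − rest): starting from the r=7.5 cylinder (175.58 mm²), the 25.5×14 cube at (15, -2) misses the remaining region (no effect); the r=3 cylinder at (4.5, 4.5) partially overlaps it — only the 19.46 mm² overlap (of its 28.09 mm²) is removed, clipping the outline — area = 156.12 mm²; (rotated 20° about Z; rotation is an isometry so areas/perimeters/island counts are preserved). At z = 2.1: the cylinder: section is a regular 32-gon, circumradius r=7.5 (area = (32/2)·7.500²·sin(360°/32) = 175.58 mm²); the 25.5×14 cube at (15, -2) contributes its full rectangle (area 357.00 mm²); the r=3 cylinder at (4.5, 4.5) contributes a regular 32-gon of circumradius 3 (area = (32/2)·3.000²·sin(360°/32) = 28.09 mm²); After the difference (first − rest): starting from the r=7.5 cylinder (175.58 mm²), the 25.5×14 cube at (15, -2) misses the remaining region (no effect); the r=3 cylinder at (4.5, 4.5) partially overlaps it — only the 19.46 mm² overlap (of its 28.09 mm²) is removed, clipping the outline — area = 156.12 mm²; (rotated 20° about Z; rotation is an isometry so areas/perimeters/island counts are preserved). Checking containment: the cross-section at z = 2.1 is a subset of the cross-section at z = 0.9.

entirely on top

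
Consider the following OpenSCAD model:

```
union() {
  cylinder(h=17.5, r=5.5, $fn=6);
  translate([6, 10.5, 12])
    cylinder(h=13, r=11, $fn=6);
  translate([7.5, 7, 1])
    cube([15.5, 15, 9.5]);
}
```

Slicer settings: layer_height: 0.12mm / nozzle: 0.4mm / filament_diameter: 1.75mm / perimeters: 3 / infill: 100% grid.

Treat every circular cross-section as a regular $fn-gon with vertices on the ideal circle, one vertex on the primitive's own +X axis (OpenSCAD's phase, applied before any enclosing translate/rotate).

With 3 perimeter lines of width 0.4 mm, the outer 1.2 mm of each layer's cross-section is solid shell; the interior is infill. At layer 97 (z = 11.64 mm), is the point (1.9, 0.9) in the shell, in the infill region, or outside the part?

infill

At z = 11.64 mm: the cylinder: section is a regular 6-gon, circumradius r=5.5; the cylinder at (6, 10.5) is not intersected at this z (z outside [12, 25]); the cube at (7.5, 7) is not intersected at this z (z outside [1, 10.5]); Combining (union): only the r=5.5 cylinder is present, so the union is just that shape — 1 connected region. Overall, the cross-section is a single solid region. The nearest boundary edge runs (5.50, 0.00)→(2.75, 4.76); distance from the point to it = 2.67 mm. The point is inside the cross-section and 2.67 mm from the nearest boundary — more than the 1.2 mm shell width (3 × 0.4), so it's in the infill interior.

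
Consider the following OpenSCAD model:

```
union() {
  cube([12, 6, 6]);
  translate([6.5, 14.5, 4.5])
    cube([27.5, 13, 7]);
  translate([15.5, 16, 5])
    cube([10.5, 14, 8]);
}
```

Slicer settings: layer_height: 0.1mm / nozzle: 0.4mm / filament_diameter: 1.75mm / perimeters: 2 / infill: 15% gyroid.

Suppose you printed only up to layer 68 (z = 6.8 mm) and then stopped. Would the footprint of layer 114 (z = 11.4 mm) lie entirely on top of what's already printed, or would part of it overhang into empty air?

Compare the two slices. At z = 6.8: the cube is absent (z outside [0, 6]); the cube at (6.5, 14.5) is present — its section is the full 27.5×13 rectangle (area 357.50 mm²); the cube at (15.5, 16) (footprint 10.5×14) is included at this height (area 147.00 mm²); Combining (union): the regions partially overlap — summed areas 504.50 mm² minus the doubly-counted overlap 120.75 mm² gives 383.75 mm² — area = 383.75 mm². At z = 11.4: the cube is not intersected at this z (z outside [0, 6]); the cube at (6.5, 14.5) (footprint 27.5×13) is included at this height (area 357.50 mm²); the 10.5×14 cube at (15.5, 16) contributes its full rectangle (area 147.00 mm²); Taking the union: the regions partially overlap — summed areas 504.50 mm² minus the doubly-counted overlap 120.75 mm² gives 383.75 mm² — area = 383.75 mm². Checking containment: the cross-section at z = 11.4 is a subset of the cross-section at z = 6.8.

entirely on top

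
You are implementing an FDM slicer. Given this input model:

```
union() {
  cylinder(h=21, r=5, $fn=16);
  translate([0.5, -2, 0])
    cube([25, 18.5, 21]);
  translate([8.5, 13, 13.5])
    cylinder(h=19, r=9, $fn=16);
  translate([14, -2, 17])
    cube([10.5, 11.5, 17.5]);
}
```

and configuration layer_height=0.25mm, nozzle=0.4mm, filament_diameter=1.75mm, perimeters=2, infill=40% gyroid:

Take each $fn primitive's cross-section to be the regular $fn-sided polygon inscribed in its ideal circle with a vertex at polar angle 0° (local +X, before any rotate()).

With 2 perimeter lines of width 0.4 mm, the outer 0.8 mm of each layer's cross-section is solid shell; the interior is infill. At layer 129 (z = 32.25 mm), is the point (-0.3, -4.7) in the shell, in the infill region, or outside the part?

outside

At z = 32.25 mm: the cylinder is absent (z outside [0, 21]); the cube at (0.5, -2) does not reach this height (z outside [0, 21]); the cylinder at (8.5, 13): section is a regular 16-gon, circumradius r=9; the cube at (14, -2) is present — its section is the full 10.5×11.5 rectangle; Merging all regions: the regions partially overlap (shared area 5.46 mm²), so overlapping operands fuse into one piece — 1 connected region. Overall, the cross-section is a single solid region. The nearest boundary edge runs (8.50, 4.00)→(5.06, 4.69); distance from the point to it = 10.81 mm. The point is not inside any of the regions above, so it lies outside the cross-section (10.81 mm from the nearest boundary).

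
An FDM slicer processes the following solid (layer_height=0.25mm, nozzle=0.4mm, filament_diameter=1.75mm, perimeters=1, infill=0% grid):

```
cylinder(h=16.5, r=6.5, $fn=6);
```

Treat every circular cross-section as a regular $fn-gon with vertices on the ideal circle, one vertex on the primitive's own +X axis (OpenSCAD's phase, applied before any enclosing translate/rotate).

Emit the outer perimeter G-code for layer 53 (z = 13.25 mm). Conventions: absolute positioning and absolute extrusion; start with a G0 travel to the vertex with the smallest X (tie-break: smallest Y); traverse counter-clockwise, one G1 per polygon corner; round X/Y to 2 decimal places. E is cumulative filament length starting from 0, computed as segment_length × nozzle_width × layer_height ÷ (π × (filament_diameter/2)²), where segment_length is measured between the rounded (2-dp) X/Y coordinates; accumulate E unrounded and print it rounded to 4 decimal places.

At z = 13.25 mm: the r=6.5 cylinder gives a regular 6-gon of circumradius 6.5 (constant along its height). The outline is a single polygon with 6 vertices. Extrusion per mm of travel: 0.4 × 0.25 / (π × 0.875²) = 0.041575. Accumulating E over each segment gives final E = 1.6216.

G0 X-6.50 Y0.00 Z13.25
G1 X-3.25 Y-5.63 E0.2703
G1 X3.25 Y-5.63 E0.5405
G1 X6.50 Y0.00 E0.8108
G1 X3.25 Y5.63 E1.0810
G1 X-3.25 Y5.63 E1.3513
G1 X-6.50 Y0.00 E1.6216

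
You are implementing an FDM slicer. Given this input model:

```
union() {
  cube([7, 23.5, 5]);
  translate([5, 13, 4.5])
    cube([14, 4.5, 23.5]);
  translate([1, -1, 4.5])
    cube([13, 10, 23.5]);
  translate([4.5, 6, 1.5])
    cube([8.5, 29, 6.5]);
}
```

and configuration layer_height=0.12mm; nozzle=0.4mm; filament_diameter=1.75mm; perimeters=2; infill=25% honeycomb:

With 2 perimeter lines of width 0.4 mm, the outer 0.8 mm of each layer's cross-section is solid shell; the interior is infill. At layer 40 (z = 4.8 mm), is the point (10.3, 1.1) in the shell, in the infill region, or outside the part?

infill

At z = 4.8 mm: the 7×23.5 cube contributes its full rectangle; the cube at (5, 13) (footprint 14×4.5) is included at this height; the cube at (1, -1) (footprint 13×10) is included at this height; the 8.5×29 cube at (4.5, 6) contributes its full rectangle; Combining (union): the regions partially overlap (shared area 151.75 mm²), so overlapping operands fuse into one piece — 1 connected region. Overall, the cross-section is a single solid region. The nearest boundary edge runs (14.00, -1.00)→(1.00, -1.00); distance from the point to it = 2.10 mm. The point is inside the cross-section and 2.10 mm from the nearest boundary — more than the 0.8 mm shell width (2 × 0.4), so it's in the infill interior.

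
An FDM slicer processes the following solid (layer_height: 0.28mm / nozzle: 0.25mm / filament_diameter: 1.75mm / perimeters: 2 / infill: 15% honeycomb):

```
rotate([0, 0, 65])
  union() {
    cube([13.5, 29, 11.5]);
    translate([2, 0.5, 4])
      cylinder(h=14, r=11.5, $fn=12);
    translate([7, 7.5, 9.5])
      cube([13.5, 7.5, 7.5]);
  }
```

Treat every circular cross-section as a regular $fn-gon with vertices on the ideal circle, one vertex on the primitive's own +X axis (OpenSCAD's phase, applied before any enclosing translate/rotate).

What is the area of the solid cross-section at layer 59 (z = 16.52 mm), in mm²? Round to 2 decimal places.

491.33 mm²

At z = 16.52 mm: the cube is not intersected at this z (z outside [0, 11.5]); the r=11.5 cylinder at (2, 0.5) gives a regular 12-gon of circumradius 11.5 (constant along its height) (area = (12/2)·11.500²·sin(360°/12) = 396.75 mm²); the cube at (7, 7.5) is present — its section is the full 13.5×7.5 rectangle (area 101.25 mm²); Merging all regions: the regions partially overlap — summed areas 498.00 mm² minus the doubly-counted overlap 6.67 mm² gives 491.33 mm² — area = 491.33 mm²; (rotated 65° about Z; rotation is an isometry so areas/perimeters/island counts are preserved). Overall, the cross-section is a single solid region. Net area = 491.33 mm².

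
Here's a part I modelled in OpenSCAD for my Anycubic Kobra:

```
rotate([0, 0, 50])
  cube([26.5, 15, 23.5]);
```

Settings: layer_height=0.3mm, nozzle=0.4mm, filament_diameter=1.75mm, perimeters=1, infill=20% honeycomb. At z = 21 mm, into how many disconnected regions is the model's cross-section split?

At z = 21 mm: the 26.5×15 cube contributes its full rectangle; (whole slice rotated 50° about Z — lengths, areas and connectivity unchanged). The result has 1 disconnected region.

1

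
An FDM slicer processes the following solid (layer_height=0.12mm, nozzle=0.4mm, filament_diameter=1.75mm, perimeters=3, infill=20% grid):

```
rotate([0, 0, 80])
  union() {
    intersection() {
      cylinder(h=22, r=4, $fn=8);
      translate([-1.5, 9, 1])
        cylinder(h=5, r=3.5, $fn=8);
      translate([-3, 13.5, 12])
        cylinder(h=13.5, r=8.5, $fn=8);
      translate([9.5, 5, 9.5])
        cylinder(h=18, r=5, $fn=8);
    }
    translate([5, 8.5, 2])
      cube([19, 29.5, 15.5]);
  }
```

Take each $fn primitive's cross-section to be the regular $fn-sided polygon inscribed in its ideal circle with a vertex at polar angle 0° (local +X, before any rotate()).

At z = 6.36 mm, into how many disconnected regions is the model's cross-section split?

At z = 6.36 mm: the r=4 cylinder contributes a regular 8-gon of circumradius 4; the cylinder at (-1.5, 9) is not intersected at this z (z outside [1, 6]); the cylinder at (-3, 13.5) does not reach this height (z outside [12, 25.5]); the cylinder at (9.5, 5) does not reach this height (z outside [9.5, 27.5]); After intersecting: at least one operand is absent at this height, so nothing remains; the cube at (5, 8.5) is present — its section is the full 19×29.5 rectangle; Merging all regions: only the 19×29.5 cube at (5, 8.5) is present, so the union is just that shape — 1 connected region; (whole slice rotated 80° about Z — lengths, areas and connectivity unchanged). The result has 1 disconnected region.

1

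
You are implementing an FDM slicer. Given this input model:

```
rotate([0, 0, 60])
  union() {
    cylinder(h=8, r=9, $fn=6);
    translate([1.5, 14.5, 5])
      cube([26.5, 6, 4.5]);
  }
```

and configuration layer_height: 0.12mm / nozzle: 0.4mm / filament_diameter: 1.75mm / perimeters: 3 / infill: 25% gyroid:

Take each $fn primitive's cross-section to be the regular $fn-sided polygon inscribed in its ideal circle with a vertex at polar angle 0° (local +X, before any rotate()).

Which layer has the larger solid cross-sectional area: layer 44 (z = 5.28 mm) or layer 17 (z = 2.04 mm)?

Layer 44 (z = 5.28): the cylinder: section is a regular 6-gon, circumradius r=9 (area = (6/2)·9.000²·sin(360°/6) = 210.44 mm²); the cube at (1.5, 14.5) is present — its section is the full 26.5×6 rectangle (area 159.00 mm²); Combining (union): the 2 present regions are separate (no shared area or edge), so areas and boundary lengths simply add and each stays a separate island — area = 369.44 mm²; (rotated 60° about Z; rotation is an isometry so areas/perimeters/island counts are preserved). So its area = 369.44 mm². Layer 17 (z = 2.04): the r=9 cylinder gives a regular 6-gon of circumradius 9 (constant along its height) (area = (6/2)·9.000²·sin(360°/6) = 210.44 mm²); the cube at (1.5, 14.5) does not reach this height (z outside [5, 9.5]); Merging all regions: only the r=9 cylinder is present, so the union is just that shape — area = 210.44 mm²; (rotated 60° about Z; rotation is an isometry so areas/perimeters/island counts are preserved). So its area = 210.44 mm². Layer 44 is larger (369.44 vs 210.44 mm²).

layer 44 (z = 5.28 mm)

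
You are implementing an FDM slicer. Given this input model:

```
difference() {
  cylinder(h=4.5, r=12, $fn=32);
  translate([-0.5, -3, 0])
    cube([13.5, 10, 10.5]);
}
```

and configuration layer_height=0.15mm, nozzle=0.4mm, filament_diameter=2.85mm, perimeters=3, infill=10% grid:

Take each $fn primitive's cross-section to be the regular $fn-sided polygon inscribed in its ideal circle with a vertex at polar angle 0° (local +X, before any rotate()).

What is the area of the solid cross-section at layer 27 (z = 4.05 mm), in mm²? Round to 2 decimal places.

330.30 mm²

At z = 4.05 mm: the r=12 cylinder contributes a regular 32-gon of circumradius 12 (area = (32/2)·12.000²·sin(360°/32) = 449.49 mm²); the cube at (-0.5, -3) (footprint 13.5×10) is included at this height (area 135.00 mm²); Subtracting the remaining from the first: starting from the r=12 cylinder (449.49 mm²), the 13.5×10 cube at (-0.5, -3) partially overlaps it — only the 119.19 mm² overlap (of its 135.00 mm²) is removed, clipping the outline — area = 330.30 mm². Overall, the cross-section is a single solid region. Net area = 330.30 mm².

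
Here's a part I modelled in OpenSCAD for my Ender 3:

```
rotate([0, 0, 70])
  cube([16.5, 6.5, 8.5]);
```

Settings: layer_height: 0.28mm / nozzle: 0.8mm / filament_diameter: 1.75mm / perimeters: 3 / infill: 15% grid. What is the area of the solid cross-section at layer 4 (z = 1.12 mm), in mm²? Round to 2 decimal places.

107.25 mm²

At z = 1.12 mm: the cube (footprint 16.5×6.5) is included at this height (area 107.25 mm²); (whole slice rotated 70° about Z — lengths, areas and connectivity unchanged). Overall, the cross-section is a single solid region. Net area = 107.25 mm².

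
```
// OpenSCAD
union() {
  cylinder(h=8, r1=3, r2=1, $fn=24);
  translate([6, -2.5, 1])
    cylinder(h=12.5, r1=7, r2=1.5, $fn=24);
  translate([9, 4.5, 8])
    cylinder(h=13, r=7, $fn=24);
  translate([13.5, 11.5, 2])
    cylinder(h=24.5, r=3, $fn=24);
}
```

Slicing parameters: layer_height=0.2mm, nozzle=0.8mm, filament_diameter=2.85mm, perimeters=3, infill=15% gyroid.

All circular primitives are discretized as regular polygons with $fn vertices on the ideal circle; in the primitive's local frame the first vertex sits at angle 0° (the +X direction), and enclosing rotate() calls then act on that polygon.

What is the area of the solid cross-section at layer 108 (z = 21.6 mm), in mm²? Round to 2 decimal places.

At z = 21.6 mm: the cone is absent (z outside [0, 8]); the cone at (6, -2.5) does not reach this height (z outside [1, 13.5]); the cylinder at (9, 4.5) is absent (z outside [8, 21]); the cylinder at (13.5, 11.5): section is a regular 24-gon, circumradius r=3 (area = (24/2)·3.000²·sin(360°/24) = 27.95 mm²); Combining (union): only the r=3 cylinder at (13.5, 11.5) is present, so the union is just that shape — area = 27.95 mm². Overall, the cross-section is a single solid region. Net area = 27.95 mm².

27.95 mm²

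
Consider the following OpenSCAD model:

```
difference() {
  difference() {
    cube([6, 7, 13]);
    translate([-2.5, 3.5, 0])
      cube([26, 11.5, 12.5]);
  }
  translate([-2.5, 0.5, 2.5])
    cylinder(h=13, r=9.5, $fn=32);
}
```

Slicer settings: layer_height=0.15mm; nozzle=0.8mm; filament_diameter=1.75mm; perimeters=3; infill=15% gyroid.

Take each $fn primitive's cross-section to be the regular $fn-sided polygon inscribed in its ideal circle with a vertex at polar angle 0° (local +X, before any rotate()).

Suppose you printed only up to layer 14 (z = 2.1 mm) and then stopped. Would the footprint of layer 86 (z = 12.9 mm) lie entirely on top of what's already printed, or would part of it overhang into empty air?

Compare the two slices. At z = 2.1: the cube (footprint 6×7) is included at this height (area 42.00 mm²); the 26×11.5 cube at (-2.5, 3.5) contributes its full rectangle (area 299.00 mm²); Taking the first minus the rest: starting from the 6×7 cube (42.00 mm²), the 26×11.5 cube at (-2.5, 3.5) partially overlaps it — only the 21.00 mm² overlap (of its 299.00 mm²) is removed, clipping the outline — area = 21.00 mm²; the cylinder at (-2.5, 0.5) is absent (z outside [2.5, 15.5]); After the difference (first − rest): none of the subtracted shapes is present at this height, so the result so far is unchanged — area = 21.00 mm². At z = 12.9: the cube (footprint 6×7) is included at this height (area 42.00 mm²); the cube at (-2.5, 3.5) does not reach this height (z outside [0, 12.5]); Taking the first minus the rest: none of the subtracted shapes is present at this height, so the 6×7 cube is unchanged — area = 42.00 mm²; the r=9.5 cylinder at (-2.5, 0.5) contributes a regular 32-gon of circumradius 9.5 (area = (32/2)·9.500²·sin(360°/32) = 281.71 mm²); Taking the first minus the rest: starting from that combined region (42.00 mm²), the r=9.5 cylinder at (-2.5, 0.5) partially overlaps it — only the 40.31 mm² overlap (of its 281.71 mm²) is removed, clipping the outline — area = 1.69 mm². Checking containment: at z = 12.9 the cross-section extends beyond the z = 2.1 cross-section by about 1.69 mm².

part overhangs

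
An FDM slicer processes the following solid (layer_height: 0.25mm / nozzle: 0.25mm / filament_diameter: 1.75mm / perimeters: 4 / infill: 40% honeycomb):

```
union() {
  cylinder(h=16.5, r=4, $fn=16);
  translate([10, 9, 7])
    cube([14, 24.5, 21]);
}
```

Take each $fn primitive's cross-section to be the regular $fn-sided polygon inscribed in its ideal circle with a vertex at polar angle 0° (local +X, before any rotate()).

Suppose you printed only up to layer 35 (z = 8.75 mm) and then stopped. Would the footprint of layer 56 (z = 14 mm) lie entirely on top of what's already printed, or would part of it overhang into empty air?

Compare the two slices. At z = 8.75: the r=4 cylinder contributes a regular 16-gon of circumradius 4 (area = (16/2)·4.000²·sin(360°/16) = 48.98 mm²); the cube at (10, 9) (footprint 14×24.5) is included at this height (area 343.00 mm²); Combining (union): the 2 present regions are separate (no shared area or edge), so areas and boundary lengths simply add and each stays a separate island — area = 391.98 mm². At z = 14: the r=4 cylinder gives a regular 16-gon of circumradius 4 (constant along its height) (area = (16/2)·4.000²·sin(360°/16) = 48.98 mm²); the 14×24.5 cube at (10, 9) contributes its full rectangle (area 343.00 mm²); Combining (union): the 2 present regions are separate (no shared area or edge), so areas and boundary lengths simply add and each stays a separate island — area = 391.98 mm². Checking containment: the cross-section at z = 14 is a subset of the cross-section at z = 8.75.

entirely on top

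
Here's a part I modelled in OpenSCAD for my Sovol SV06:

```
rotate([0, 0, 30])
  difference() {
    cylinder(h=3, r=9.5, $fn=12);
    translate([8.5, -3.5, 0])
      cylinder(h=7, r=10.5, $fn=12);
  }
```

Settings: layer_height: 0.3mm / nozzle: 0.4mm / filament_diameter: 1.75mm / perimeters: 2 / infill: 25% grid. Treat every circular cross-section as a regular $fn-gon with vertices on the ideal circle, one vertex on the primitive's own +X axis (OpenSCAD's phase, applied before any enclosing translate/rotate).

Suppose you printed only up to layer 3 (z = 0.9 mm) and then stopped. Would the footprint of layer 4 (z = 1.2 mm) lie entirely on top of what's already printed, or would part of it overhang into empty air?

entirely on top

Compare the two slices. At z = 0.9: the r=9.5 cylinder gives a regular 12-gon of circumradius 9.5 (constant along its height) (area = (12/2)·9.500²·sin(360°/12) = 270.75 mm²); the cylinder at (8.5, -3.5): section is a regular 12-gon, circumradius r=10.5 (area = (12/2)·10.500²·sin(360°/12) = 330.75 mm²); Subtracting the remaining from the first: starting from the r=9.5 cylinder (270.75 mm²), the r=10.5 cylinder at (8.5, -3.5) partially overlaps it — only the 126.85 mm² overlap (of its 330.75 mm²) is removed, clipping the outline — area = 143.90 mm²; (rotated 30° about Z; rotation is an isometry so areas/perimeters/island counts are preserved). At z = 1.2: the cylinder: section is a regular 12-gon, circumradius r=9.5 (area = (12/2)·9.500²·sin(360°/12) = 270.75 mm²); the cylinder at (8.5, -3.5): section is a regular 12-gon, circumradius r=10.5 (area = (12/2)·10.500²·sin(360°/12) = 330.75 mm²); Subtracting the remaining from the first: starting from the r=9.5 cylinder (270.75 mm²), the r=10.5 cylinder at (8.5, -3.5) partially overlaps it — only the 126.85 mm² overlap (of its 330.75 mm²) is removed, clipping the outline — area = 143.90 mm²; (whole slice rotated 30° about Z — lengths, areas and connectivity unchanged). Checking containment: the cross-section at z = 1.2 is a subset of the cross-section at z = 0.9.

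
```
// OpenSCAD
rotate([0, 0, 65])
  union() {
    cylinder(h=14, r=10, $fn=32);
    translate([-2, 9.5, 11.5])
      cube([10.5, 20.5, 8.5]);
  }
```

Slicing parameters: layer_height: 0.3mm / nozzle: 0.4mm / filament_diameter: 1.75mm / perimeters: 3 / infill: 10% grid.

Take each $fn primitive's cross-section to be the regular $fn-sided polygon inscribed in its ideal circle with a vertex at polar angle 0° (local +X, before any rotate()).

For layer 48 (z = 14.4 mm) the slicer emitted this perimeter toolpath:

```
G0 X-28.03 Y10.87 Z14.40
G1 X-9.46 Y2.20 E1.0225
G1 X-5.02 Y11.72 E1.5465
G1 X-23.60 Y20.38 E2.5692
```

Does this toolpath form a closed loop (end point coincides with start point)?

no

Start point (G0): (-28.03, 10.87). End point (last G1): the path does not return to the start — open.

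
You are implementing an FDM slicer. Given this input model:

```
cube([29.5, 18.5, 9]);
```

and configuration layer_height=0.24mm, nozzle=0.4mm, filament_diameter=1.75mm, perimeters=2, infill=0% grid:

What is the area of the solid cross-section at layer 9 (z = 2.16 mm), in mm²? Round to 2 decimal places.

At z = 2.16 mm: the cube is present — its section is the full 29.5×18.5 rectangle (area 545.75 mm²). Overall, the cross-section is a single solid region. Net area = 545.75 mm².

545.75 mm²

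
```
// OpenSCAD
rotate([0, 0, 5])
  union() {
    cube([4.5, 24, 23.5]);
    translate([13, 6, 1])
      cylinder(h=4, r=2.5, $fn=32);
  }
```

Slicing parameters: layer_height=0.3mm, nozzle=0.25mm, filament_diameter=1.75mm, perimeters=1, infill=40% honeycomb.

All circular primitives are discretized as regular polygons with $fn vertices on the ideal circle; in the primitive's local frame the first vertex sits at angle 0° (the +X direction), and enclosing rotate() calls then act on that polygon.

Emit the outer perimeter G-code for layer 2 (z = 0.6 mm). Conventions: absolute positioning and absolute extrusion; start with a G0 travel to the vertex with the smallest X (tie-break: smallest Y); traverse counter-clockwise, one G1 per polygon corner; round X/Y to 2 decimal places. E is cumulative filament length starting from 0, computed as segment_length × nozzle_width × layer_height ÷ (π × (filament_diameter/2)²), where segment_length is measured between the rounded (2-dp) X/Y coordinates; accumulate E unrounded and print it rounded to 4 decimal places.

At z = 0.6 mm: the 4.5×24 cube contributes its full rectangle; the cylinder at (13, 6) does not reach this height (z outside [1, 5]); Combining (union): only the 4.5×24 cube is present, so the union is just that shape — 1 connected region; (whole slice rotated 5° about Z — lengths, areas and connectivity unchanged). The outline is a single polygon with 4 vertices. Extrusion per mm of travel: 0.25 × 0.3 / (π × 0.875²) = 0.031181. Accumulating E over each segment gives final E = 1.7772.

G0 X-2.09 Y23.91 Z0.60
G1 X0.00 Y0.00 E0.7484
G1 X4.48 Y0.39 E0.8886
G1 X2.39 Y24.30 E1.6370
G1 X-2.09 Y23.91 E1.7772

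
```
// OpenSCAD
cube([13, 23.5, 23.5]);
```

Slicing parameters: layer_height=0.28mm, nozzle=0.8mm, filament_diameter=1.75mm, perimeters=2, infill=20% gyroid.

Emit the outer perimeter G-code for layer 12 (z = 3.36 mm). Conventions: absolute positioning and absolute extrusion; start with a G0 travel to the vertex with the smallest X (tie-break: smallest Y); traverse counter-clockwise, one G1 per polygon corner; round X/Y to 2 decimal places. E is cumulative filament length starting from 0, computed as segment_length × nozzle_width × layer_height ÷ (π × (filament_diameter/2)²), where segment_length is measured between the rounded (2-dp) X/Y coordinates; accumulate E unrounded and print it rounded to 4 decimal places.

G0 X0.00 Y0.00 Z3.36
G1 X13.00 Y0.00 E1.2107
G1 X13.00 Y23.50 E3.3992
G1 X0.00 Y23.50 E4.6099
G1 X0.00 Y0.00 E6.7984

At z = 3.36 mm: the cube is present — its section is the full 13×23.5 rectangle. The outline is a single polygon with 4 vertices. Extrusion per mm of travel: 0.8 × 0.28 / (π × 0.875²) = 0.093128. Accumulating E over each segment gives final E = 6.7984.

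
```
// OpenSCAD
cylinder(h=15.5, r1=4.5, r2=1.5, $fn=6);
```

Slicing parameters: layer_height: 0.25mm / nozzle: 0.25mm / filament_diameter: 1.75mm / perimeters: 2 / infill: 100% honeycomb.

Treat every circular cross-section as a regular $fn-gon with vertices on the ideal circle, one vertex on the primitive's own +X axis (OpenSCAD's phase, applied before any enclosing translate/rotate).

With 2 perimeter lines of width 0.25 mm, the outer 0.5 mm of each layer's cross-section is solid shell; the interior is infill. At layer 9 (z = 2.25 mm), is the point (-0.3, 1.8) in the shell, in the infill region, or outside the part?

infill

At z = 2.25 mm: the cone (r1=4.5→r2=1.5) has section circumradius 4.065 here — a regular 6-gon. Overall, the cross-section is a single solid region. The nearest boundary edge runs (2.03, 3.52)→(-2.03, 3.52); distance from the point to it = 1.72 mm. The point is inside the cross-section and 1.72 mm from the nearest boundary — more than the 0.5 mm shell width (2 × 0.25), so it's in the infill interior.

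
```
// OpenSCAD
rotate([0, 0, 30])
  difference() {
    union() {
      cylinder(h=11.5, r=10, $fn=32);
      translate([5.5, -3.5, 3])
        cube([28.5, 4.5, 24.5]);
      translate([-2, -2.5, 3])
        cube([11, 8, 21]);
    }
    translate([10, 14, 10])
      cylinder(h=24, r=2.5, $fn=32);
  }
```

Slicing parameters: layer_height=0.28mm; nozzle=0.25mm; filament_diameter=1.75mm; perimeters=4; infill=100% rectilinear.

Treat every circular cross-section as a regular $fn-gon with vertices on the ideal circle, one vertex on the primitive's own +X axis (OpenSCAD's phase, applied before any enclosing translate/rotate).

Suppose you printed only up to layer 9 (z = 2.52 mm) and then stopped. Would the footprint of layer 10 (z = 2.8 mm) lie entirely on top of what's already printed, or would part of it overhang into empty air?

Compare the two slices. At z = 2.52: the r=10 cylinder gives a regular 32-gon of circumradius 10 (constant along its height) (area = (32/2)·10.000²·sin(360°/32) = 312.14 mm²); the cube at (5.5, -3.5) is not intersected at this z (z outside [3, 27.5]); the cube at (-2, -2.5) is not intersected at this z (z outside [3, 24]); Combining (union): only the r=10 cylinder is present, so the union is just that shape — area = 312.14 mm²; the cylinder at (10, 14) is not intersected at this z (z outside [10, 34]); Subtracting the remaining from the first: none of the subtracted shapes is present at this height, so the result so far is unchanged — area = 312.14 mm²; (whole slice rotated 30° about Z — lengths, areas and connectivity unchanged). At z = 2.8: the cylinder: section is a regular 32-gon, circumradius r=10 (area = (32/2)·10.000²·sin(360°/32) = 312.14 mm²); the cube at (5.5, -3.5) is not intersected at this z (z outside [3, 27.5]); the cube at (-2, -2.5) is not intersected at this z (z outside [3, 24]); Taking the union: only the r=10 cylinder is present, so the union is just that shape — area = 312.14 mm²; the cylinder at (10, 14) does not reach this height (z outside [10, 34]); After the difference (first − rest): none of the subtracted shapes is present at this height, so the result so far is unchanged — area = 312.14 mm²; (rotated 30° about Z; rotation is an isometry so areas/perimeters/island counts are preserved). Checking containment: the cross-section at z = 2.8 is a subset of the cross-section at z = 2.52.

entirely on top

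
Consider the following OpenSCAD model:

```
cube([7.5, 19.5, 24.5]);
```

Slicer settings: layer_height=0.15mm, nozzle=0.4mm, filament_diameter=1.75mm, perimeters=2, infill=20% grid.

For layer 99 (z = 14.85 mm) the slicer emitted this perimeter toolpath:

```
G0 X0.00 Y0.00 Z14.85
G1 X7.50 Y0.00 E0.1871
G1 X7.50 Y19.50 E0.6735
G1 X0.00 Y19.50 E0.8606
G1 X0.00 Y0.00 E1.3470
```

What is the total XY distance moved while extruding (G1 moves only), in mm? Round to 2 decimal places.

54.00 mm

Sum the Euclidean lengths of each G1 segment: total = 54.00 mm.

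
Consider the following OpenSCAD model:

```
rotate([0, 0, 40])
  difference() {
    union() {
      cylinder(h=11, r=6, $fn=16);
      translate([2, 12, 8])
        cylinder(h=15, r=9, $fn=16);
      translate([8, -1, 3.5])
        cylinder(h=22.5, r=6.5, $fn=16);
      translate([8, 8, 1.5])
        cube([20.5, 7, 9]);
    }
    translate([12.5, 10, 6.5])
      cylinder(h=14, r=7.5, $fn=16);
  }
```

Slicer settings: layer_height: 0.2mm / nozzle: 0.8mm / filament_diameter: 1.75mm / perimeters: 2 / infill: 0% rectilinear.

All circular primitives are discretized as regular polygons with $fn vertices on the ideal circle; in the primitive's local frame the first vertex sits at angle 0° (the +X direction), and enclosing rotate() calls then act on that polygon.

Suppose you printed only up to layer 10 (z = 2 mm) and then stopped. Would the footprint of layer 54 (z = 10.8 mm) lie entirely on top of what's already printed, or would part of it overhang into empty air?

Compare the two slices. At z = 2: the r=6 cylinder contributes a regular 16-gon of circumradius 6 (area = (16/2)·6.000²·sin(360°/16) = 110.21 mm²); the cylinder at (2, 12) is not intersected at this z (z outside [8, 23]); the cylinder at (8, -1) does not reach this height (z outside [3.5, 26]); the cube at (8, 8) (footprint 20.5×7) is included at this height (area 143.50 mm²); Merging all regions: the 2 present regions are separate (no shared area or edge), so areas and boundary lengths simply add and each stays a separate island — area = 253.71 mm²; the cylinder at (12.5, 10) does not reach this height (z outside [6.5, 20.5]); Subtracting the remaining from the first: none of the subtracted shapes is present at this height, so that combined region is unchanged — area = 253.71 mm²; (whole slice rotated 40° about Z — lengths, areas and connectivity unchanged). At z = 10.8: the r=6 cylinder gives a regular 16-gon of circumradius 6 (constant along its height) (area = (16/2)·6.000²·sin(360°/16) = 110.21 mm²); the cylinder at (2, 12): section is a regular 16-gon, circumradius r=9 (area = (16/2)·9.000²·sin(360°/16) = 247.98 mm²); the cylinder at (8, -1): section is a regular 16-gon, circumradius r=6.5 (area = (16/2)·6.500²·sin(360°/16) = 129.35 mm²); the cube at (8, 8) is not intersected at this z (z outside [1.5, 10.5]); Taking the union: the regions partially overlap — summed areas 487.54 mm² minus the doubly-counted overlap 45.20 mm² gives 442.34 mm² — area = 442.34 mm²; the cylinder at (12.5, 10): section is a regular 16-gon, circumradius r=7.5 (area = (16/2)·7.500²·sin(360°/16) = 172.21 mm²); After the difference (first − rest): starting from that combined region (442.34 mm²), the r=7.5 cylinder at (12.5, 10) partially overlaps it — only the 56.32 mm² overlap (of its 172.21 mm²) is removed, clipping the outline — area = 386.03 mm²; (rotated 40° about Z; rotation is an isometry so areas/perimeters/island counts are preserved). Checking containment: at z = 10.8 the cross-section extends beyond the z = 2 cross-section by about 275.81 mm².

part overhangs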